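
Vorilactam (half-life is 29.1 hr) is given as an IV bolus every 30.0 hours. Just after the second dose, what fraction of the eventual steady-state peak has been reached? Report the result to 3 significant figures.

k = ln 2 / 29.1 = 0.02382 hr⁻¹
f_n = 1 − e^(−nkτ) = 1 − e^(−2 × 0.02382 × 30.0) = 1 − e^(−1.429) = 1 − 0.2395 ≈ 0.760

0.760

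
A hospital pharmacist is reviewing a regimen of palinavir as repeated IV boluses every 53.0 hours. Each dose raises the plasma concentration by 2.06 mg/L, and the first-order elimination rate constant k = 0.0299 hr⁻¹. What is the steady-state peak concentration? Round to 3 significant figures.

2.59 mg/L

Fraction remaining after one interval: e^(−kτ) = e^(−0.02990 × 53.0) = 0.2050
R = 1 / (1 − 0.2050) = 1.258
Css,max = 2.06 × 1.258 ≈ 2.59 mg/L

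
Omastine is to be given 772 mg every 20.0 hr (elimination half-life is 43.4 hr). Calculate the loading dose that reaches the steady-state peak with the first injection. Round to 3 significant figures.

2820 mg

k = ln 2 / 43.4 = 0.01597 hr⁻¹
Accumulation ratio R = 1 / (1 − e^(−kτ)) = 1 / (1 − e^(−0.01597×20.0)) = 1 / (1 − 0.7266) = 3.657
Loading dose = maintenance dose × R = 772 × 3.657 ≈ 2820 mg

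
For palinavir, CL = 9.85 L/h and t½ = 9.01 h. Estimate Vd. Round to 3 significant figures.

k = ln 2 / t½ = ln 2 / 9.01 = 0.07693 h⁻¹
V = CL / k = 9.85 / 0.07693 ≈ 128 L

128 L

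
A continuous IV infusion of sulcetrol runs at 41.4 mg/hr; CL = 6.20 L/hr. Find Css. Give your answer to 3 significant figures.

Css = infusion rate / CL = 41.4 / 6.20 ≈ 6.68 mg/L

6.68 mg/L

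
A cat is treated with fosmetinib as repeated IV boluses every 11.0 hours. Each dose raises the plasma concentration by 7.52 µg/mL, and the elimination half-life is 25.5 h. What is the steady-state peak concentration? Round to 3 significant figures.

k = ln 2 / 25.5 = 0.02718 h⁻¹
Fraction remaining after one interval: e^(−kτ) = e^(−0.02718 × 11.0) = 0.7416
R = 1 / (1 − 0.7416) = 3.869
Css,max = 7.52 × 3.869 ≈ 29.1 µg/mL

29.1 µg/mL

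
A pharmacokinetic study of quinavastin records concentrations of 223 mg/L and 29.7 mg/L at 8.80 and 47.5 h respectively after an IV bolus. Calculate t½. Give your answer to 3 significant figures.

13.3 hours

k = ln(C₁/C₂) / (t₂ − t₁) = ln(223/29.7) / (47.5 − 8.80)
  = 2.016 / 38.70 = 0.05209 h⁻¹
t½ = ln 2 / k = ln 2 / 0.05209 ≈ 13.3 hours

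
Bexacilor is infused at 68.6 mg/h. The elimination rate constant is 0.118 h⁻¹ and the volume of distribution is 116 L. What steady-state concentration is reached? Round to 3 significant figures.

CL = k · V = 0.118 × 116 = 13.69 L/h
Css = rate / CL = 68.6 / 13.69 ≈ 5.01 µg/mL

5.01 µg/mL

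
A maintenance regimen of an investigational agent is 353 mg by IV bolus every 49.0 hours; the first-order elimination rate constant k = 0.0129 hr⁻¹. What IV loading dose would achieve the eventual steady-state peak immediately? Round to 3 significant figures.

753 mg

Accumulation ratio R = 1 / (1 − e^(−kτ)) = 1 / (1 − e^(−0.01290×49.0)) = 1 / (1 − 0.5315) = 2.134
Loading dose = maintenance dose × R = 353 × 2.134 ≈ 753 mg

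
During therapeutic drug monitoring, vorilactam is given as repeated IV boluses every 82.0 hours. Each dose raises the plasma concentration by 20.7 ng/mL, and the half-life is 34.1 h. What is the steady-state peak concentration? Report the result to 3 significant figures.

k = ln 2 / 34.1 = 0.02033 h⁻¹
Fraction remaining after one interval: e^(−kτ) = e^(−0.02033 × 82.0) = 0.1888
R = 1 / (1 − 0.1888) = 1.233
Css,max = 20.7 × 1.233 ≈ 25.5 ng/mL

25.5 ng/mL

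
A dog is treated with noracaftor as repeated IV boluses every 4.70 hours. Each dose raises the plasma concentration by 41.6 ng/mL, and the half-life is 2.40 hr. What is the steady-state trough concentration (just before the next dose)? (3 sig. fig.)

k = ln 2 / 2.40 = 0.2888 hr⁻¹
Fraction remaining after one interval: e^(−kτ) = e^(−0.2888 × 4.70) = 0.2573
R = 1 / (1 − 0.2573) = 1.346
Css,max = 41.6 × 1.346 = 56.01 ng/mL
Css,min = Css,max × e^(−kτ) = 56.01 × 0.2573 ≈ 14.4 ng/mL

14.4 ng/mL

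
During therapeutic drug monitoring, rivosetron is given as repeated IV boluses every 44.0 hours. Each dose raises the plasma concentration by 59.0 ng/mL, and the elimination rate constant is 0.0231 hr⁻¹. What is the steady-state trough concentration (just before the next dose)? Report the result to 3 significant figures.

Fraction remaining after one interval: e^(−kτ) = e^(−0.02310 × 44.0) = 0.3619
R = 1 / (1 − 0.3619) = 1.567
Css,max = 59.0 × 1.567 = 92.46 ng/mL
Css,min = Css,max × e^(−kτ) = 92.46 × 0.3619 ≈ 33.5 ng/mL

33.5 ng/mL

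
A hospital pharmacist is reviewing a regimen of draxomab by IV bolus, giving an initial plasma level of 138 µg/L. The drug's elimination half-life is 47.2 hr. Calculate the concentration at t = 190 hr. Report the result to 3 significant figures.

8.47 µg/L

k = ln 2 / 47.2 = 0.01469 hr⁻¹
C(t) = C₀ e^(−kt) = 138 × e^(−0.01469 × 190) = 138 × e^(−2.790) = 138 × 0.06141 ≈ 8.47 µg/L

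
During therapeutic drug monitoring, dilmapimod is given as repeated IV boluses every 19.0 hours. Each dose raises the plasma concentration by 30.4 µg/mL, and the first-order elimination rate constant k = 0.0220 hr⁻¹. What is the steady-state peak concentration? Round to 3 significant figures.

Fraction remaining after one interval: e^(−kτ) = e^(−0.02200 × 19.0) = 0.6584
R = 1 / (1 − 0.6584) = 2.927
Css,max = 30.4 × 2.927 ≈ 89.0 µg/mL

89.0 µg/mL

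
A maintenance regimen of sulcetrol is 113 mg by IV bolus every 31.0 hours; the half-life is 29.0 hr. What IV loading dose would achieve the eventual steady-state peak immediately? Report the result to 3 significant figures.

k = ln 2 / 29.0 = 0.02390 hr⁻¹
Accumulation ratio R = 1 / (1 − e^(−kτ)) = 1 / (1 − e^(−0.02390×31.0)) = 1 / (1 − 0.4767) = 1.911
Loading dose = maintenance dose × R = 113 × 1.911 ≈ 216 mg

216 mg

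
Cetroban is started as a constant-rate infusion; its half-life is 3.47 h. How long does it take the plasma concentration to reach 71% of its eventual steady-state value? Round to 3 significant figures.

6.20 hours

k = ln 2 / 3.47 = 0.1998 h⁻¹
f = 1 − e^(−kt)  ⇒  t = −ln(1 − f) / k
t = −ln(1 − 0.71) / 0.1998 = 1.238 / 0.1998 ≈ 6.20 hours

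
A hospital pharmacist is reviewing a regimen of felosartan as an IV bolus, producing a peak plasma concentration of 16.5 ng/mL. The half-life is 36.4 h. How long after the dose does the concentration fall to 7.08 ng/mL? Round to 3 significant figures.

44.4 hours

k = ln 2 / 36.4 = 0.01904 h⁻¹
C(t) = C₀ e^(−kt)  ⇒  t = ln(C₀/C) / k
t = ln(16.5/7.08) / 0.01904 = 0.8461 / 0.01904 ≈ 44.4 hours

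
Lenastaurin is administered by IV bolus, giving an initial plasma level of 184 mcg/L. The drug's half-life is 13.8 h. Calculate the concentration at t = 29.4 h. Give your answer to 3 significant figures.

k = ln 2 / 13.8 = 0.05023 h⁻¹
29.4 h is 2.130 half-lives, so C = 184 × (1/2)^2.130 = 184 × 0.2284 ≈ 42.0 mcg/L

42.0 mcg/L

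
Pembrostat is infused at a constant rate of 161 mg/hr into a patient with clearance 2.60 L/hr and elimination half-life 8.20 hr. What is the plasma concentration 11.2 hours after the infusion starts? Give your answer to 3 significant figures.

Css = rate / CL = 161 / 2.60 = 61.92 µg/mL
k = ln 2 / 8.20 = 0.08453 hr⁻¹
C(t) = Css (1 − e^(−kt)) = 61.92 × (1 − e^(−0.9467)) = 61.92 × 0.6120 ≈ 37.9 µg/mL

37.9 µg/mL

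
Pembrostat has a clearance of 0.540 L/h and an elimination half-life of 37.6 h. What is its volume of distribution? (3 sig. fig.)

29.3 L

k = ln 2 / t½ = ln 2 / 37.6 = 0.01843 h⁻¹
V = CL / k = 0.540 / 0.01843 ≈ 29.3 L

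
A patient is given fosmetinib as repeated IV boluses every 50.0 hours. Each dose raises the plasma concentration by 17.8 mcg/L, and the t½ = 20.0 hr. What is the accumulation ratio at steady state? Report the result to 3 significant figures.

k = ln 2 / 20.0 = 0.03466 hr⁻¹
Fraction remaining after one interval: e^(−kτ) = e^(−0.03466 × 50.0) = 0.1768
R = 1 / (1 − 0.1768) = 1 / 0.8232 ≈ 1.21

1.21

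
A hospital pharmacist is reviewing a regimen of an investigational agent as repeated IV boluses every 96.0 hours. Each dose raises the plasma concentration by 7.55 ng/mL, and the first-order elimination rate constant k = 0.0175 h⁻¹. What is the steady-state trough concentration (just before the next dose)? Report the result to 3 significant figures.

1.73 ng/mL

Fraction remaining after one interval: e^(−kτ) = e^(−0.01750 × 96.0) = 0.1864
R = 1 / (1 − 0.1864) = 1.229
Css,max = 7.55 × 1.229 = 9.279 ng/mL
Css,min = Css,max × e^(−kτ) = 9.279 × 0.1864 ≈ 1.73 ng/mL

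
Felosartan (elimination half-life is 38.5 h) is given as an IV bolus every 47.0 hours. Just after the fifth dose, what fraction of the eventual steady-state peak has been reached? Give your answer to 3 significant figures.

k = ln 2 / 38.5 = 0.01800 h⁻¹
f_n = 1 − e^(−nkτ) = 1 − e^(−5 × 0.01800 × 47.0) = 1 − e^(−4.231) = 1 − 0.01454 ≈ 0.985

0.985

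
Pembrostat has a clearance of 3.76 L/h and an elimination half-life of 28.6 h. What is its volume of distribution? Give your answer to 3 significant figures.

155 L

k = ln 2 / t½ = ln 2 / 28.6 = 0.02424 h⁻¹
V = CL / k = 3.76 / 0.02424 ≈ 155 L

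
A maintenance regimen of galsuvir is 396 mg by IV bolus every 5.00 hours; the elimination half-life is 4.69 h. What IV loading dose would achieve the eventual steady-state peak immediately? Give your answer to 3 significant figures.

k = ln 2 / 4.69 = 0.1478 h⁻¹
Accumulation ratio R = 1 / (1 − e^(−kτ)) = 1 / (1 − e^(−0.1478×5.00)) = 1 / (1 − 0.4776) = 1.914
Loading dose = maintenance dose × R = 396 × 1.914 ≈ 758 mg

758 mg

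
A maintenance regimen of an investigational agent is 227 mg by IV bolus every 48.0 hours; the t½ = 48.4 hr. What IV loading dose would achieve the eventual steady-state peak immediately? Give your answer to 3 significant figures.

k = ln 2 / 48.4 = 0.01432 hr⁻¹
Accumulation ratio R = 1 / (1 − e^(−kτ)) = 1 / (1 − e^(−0.01432×48.0)) = 1 / (1 − 0.5029) = 2.012
Loading dose = maintenance dose × R = 227 × 2.012 ≈ 457 mg

457 mg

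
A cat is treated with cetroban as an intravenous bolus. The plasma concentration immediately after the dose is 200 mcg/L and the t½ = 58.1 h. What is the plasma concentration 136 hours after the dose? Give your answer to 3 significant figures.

39.5 mcg/L

k = ln 2 / 58.1 = 0.01193 h⁻¹
C(t) = C₀ e^(−kt) = 200 × e^(−0.01193 × 136) = 200 × e^(−1.623) = 200 × 0.1974 ≈ 39.5 mcg/L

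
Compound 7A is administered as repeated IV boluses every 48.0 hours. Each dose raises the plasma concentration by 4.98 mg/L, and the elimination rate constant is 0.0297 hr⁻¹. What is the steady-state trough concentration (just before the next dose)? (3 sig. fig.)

Fraction remaining after one interval: e^(−kτ) = e^(−0.02970 × 48.0) = 0.2404
R = 1 / (1 − 0.2404) = 1.316
Css,max = 4.98 × 1.316 = 6.556 mg/L
Css,min = Css,max × e^(−kτ) = 6.556 × 0.2404 ≈ 1.58 mg/L

1.58 mg/L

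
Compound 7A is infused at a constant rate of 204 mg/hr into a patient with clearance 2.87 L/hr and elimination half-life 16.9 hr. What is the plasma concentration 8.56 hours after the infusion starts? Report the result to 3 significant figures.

Css = rate / CL = 204 / 2.87 = 71.08 µg/mL
k = ln 2 / 16.9 = 0.04101 hr⁻¹
C(t) = Css (1 − e^(−kt)) = 71.08 × (1 − e^(−0.3511)) = 71.08 × 0.2961 ≈ 21.0 µg/mL

21.0 µg/mL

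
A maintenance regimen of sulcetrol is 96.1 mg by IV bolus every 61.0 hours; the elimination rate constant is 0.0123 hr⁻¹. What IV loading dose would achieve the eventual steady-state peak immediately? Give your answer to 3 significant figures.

Accumulation ratio R = 1 / (1 − e^(−kτ)) = 1 / (1 − e^(−0.01230×61.0)) = 1 / (1 − 0.4722) = 1.895
Loading dose = maintenance dose × R = 96.1 × 1.895 ≈ 182 mg

182 mg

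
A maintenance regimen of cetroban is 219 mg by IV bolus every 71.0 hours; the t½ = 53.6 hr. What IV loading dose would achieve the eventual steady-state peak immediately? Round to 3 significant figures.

k = ln 2 / 53.6 = 0.01293 hr⁻¹
Accumulation ratio R = 1 / (1 − e^(−kτ)) = 1 / (1 − e^(−0.01293×71.0)) = 1 / (1 − 0.3993) = 1.665
Loading dose = maintenance dose × R = 219 × 1.665 ≈ 365 mg

365 mg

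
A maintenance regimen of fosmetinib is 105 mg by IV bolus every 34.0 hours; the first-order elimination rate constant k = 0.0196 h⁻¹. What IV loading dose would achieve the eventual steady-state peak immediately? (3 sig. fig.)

Accumulation ratio R = 1 / (1 − e^(−kτ)) = 1 / (1 − e^(−0.01960×34.0)) = 1 / (1 − 0.5136) = 2.056
Loading dose = maintenance dose × R = 105 × 2.056 ≈ 216 mg

216 mg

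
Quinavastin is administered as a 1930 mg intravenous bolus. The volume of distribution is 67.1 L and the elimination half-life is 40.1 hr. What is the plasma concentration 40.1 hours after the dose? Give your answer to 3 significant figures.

14.4 mg/L

C₀ = dose / V = 1930 / 67.1 = 28.76 mg/L
k = ln 2 / 40.1 = 0.01729 hr⁻¹
C(t) = C₀ e^(−kt) = 28.76 × e^(−0.01729 × 40.1) = 28.76 × e^(−0.6931) = 28.76 × 0.5000 ≈ 14.4 mg/L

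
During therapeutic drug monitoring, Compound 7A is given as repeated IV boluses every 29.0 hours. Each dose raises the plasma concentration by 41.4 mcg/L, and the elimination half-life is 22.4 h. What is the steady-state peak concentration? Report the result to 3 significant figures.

69.9 mcg/L

k = ln 2 / 22.4 = 0.03094 h⁻¹
Fraction remaining after one interval: e^(−kτ) = e^(−0.03094 × 29.0) = 0.4076
R = 1 / (1 − 0.4076) = 1.688
Css,max = 41.4 × 1.688 ≈ 69.9 mcg/L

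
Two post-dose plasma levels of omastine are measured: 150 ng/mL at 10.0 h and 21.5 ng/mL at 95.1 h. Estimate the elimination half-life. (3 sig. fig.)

30.4 hours

k = ln(C₁/C₂) / (t₂ − t₁) = ln(150/21.5) / (95.1 − 10.0)
  = 1.943 / 85.10 = 0.02283 h⁻¹
t½ = ln 2 / k = ln 2 / 0.02283 ≈ 30.4 hours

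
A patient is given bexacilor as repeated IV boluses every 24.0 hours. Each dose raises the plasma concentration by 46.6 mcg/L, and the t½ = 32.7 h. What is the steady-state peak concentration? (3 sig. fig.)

117 mcg/L

k = ln 2 / 32.7 = 0.02120 h⁻¹
Fraction remaining after one interval: e^(−kτ) = e^(−0.02120 × 24.0) = 0.6013
R = 1 / (1 − 0.6013) = 2.508
Css,max = 46.6 × 2.508 ≈ 117 mcg/L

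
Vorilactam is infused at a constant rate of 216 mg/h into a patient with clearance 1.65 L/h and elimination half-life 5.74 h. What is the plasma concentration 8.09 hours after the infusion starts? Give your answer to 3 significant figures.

Css = rate / CL = 216 / 1.65 = 130.9 mg/L
k = ln 2 / 5.74 = 0.1208 h⁻¹
C(t) = Css (1 − e^(−kt)) = 130.9 × (1 − e^(−0.9769)) = 130.9 × 0.6235 ≈ 81.6 mg/L

81.6 mg/L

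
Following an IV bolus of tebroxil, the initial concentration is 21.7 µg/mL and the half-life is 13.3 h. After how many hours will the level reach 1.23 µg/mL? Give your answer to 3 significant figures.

55.1 hours

k = ln 2 / 13.3 = 0.05212 h⁻¹
C(t) = C₀ e^(−kt)  ⇒  t = ln(C₀/C) / k
t = ln(21.7/1.23) / 0.05212 = 2.870 / 0.05212 ≈ 55.1 hours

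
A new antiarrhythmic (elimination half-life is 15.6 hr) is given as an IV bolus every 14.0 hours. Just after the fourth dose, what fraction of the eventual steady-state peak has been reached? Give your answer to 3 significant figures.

k = ln 2 / 15.6 = 0.04443 hr⁻¹
f_n = 1 − e^(−nkτ) = 1 − e^(−4 × 0.04443 × 14.0) = 1 − e^(−2.488) = 1 − 0.08306 ≈ 0.917

0.917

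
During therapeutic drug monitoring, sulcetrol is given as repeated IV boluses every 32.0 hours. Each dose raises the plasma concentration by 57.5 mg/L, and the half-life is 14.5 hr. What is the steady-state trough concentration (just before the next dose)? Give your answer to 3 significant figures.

15.9 mg/L

k = ln 2 / 14.5 = 0.04780 hr⁻¹
Fraction remaining after one interval: e^(−kτ) = e^(−0.04780 × 32.0) = 0.2166
R = 1 / (1 − 0.2166) = 1.276
Css,max = 57.5 × 1.276 = 73.40 mg/L
Css,min = Css,max × e^(−kτ) = 73.40 × 0.2166 ≈ 15.9 mg/L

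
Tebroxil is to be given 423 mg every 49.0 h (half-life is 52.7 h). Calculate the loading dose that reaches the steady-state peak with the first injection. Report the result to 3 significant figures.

k = ln 2 / 52.7 = 0.01315 h⁻¹
Accumulation ratio R = 1 / (1 − e^(−kτ)) = 1 / (1 − e^(−0.01315×49.0)) = 1 / (1 − 0.5249) = 2.105
Loading dose = maintenance dose × R = 423 × 2.105 ≈ 890 mg

890 mg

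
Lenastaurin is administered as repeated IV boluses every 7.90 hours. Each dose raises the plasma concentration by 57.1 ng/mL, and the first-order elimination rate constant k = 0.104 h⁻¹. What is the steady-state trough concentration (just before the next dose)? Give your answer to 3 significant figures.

Fraction remaining after one interval: e^(−kτ) = e^(−0.1040 × 7.90) = 0.4397
R = 1 / (1 − 0.4397) = 1.785
Css,max = 57.1 × 1.785 = 101.9 ng/mL
Css,min = Css,max × e^(−kτ) = 101.9 × 0.4397 ≈ 44.8 ng/mL

44.8 ng/mL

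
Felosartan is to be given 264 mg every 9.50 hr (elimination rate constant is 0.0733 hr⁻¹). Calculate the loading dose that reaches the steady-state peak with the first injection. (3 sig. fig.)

526 mg

Accumulation ratio R = 1 / (1 − e^(−kτ)) = 1 / (1 − e^(−0.07330×9.50)) = 1 / (1 − 0.4984) = 1.994
Loading dose = maintenance dose × R = 264 × 1.994 ≈ 526 mg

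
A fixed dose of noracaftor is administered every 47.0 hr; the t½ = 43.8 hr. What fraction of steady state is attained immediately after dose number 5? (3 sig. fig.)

0.976

k = ln 2 / 43.8 = 0.01583 hr⁻¹
f_n = 1 − e^(−nkτ) = 1 − e^(−5 × 0.01583 × 47.0) = 1 − e^(−3.719) = 1 − 0.02426 ≈ 0.976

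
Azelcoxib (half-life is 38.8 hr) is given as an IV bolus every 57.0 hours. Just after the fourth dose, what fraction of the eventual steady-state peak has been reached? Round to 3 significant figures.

k = ln 2 / 38.8 = 0.01786 hr⁻¹
f_n = 1 − e^(−nkτ) = 1 − e^(−4 × 0.01786 × 57.0) = 1 − e^(−4.073) = 1 − 0.01702 ≈ 0.983

0.983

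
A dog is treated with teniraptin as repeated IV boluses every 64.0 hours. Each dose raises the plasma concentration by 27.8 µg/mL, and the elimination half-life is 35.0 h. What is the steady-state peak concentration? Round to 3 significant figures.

38.7 µg/mL

k = ln 2 / 35.0 = 0.01980 h⁻¹
Fraction remaining after one interval: e^(−kτ) = e^(−0.01980 × 64.0) = 0.2815
R = 1 / (1 − 0.2815) = 1.392
Css,max = 27.8 × 1.392 ≈ 38.7 µg/mL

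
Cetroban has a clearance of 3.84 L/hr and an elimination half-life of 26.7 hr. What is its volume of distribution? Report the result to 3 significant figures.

k = ln 2 / t½ = ln 2 / 26.7 = 0.02596 hr⁻¹
V = CL / k = 3.84 / 0.02596 ≈ 148 L

148 L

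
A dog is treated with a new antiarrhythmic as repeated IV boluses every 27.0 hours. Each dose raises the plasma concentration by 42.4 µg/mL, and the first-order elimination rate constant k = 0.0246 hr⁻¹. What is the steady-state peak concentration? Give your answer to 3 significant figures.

87.4 µg/mL

Fraction remaining after one interval: e^(−kτ) = e^(−0.02460 × 27.0) = 0.5147
R = 1 / (1 − 0.5147) = 2.061
Css,max = 42.4 × 2.061 ≈ 87.4 µg/mL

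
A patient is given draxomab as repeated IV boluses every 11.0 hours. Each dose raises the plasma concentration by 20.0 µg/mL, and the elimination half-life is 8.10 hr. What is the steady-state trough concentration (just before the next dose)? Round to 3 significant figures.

k = ln 2 / 8.10 = 0.08557 hr⁻¹
Fraction remaining after one interval: e^(−kτ) = e^(−0.08557 × 11.0) = 0.3901
R = 1 / (1 − 0.3901) = 1.640
Css,max = 20.0 × 1.640 = 32.79 µg/mL
Css,min = Css,max × e^(−kτ) = 32.79 × 0.3901 ≈ 12.8 µg/mL

12.8 µg/mL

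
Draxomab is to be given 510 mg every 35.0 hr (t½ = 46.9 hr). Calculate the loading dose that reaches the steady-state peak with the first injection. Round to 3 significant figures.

1260 mg

k = ln 2 / 46.9 = 0.01478 hr⁻¹
Accumulation ratio R = 1 / (1 − e^(−kτ)) = 1 / (1 − e^(−0.01478×35.0)) = 1 / (1 − 0.5961) = 2.476
Loading dose = maintenance dose × R = 510 × 2.476 ≈ 1260 mg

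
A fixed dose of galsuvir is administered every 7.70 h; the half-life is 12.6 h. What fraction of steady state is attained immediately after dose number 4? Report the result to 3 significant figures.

k = ln 2 / 12.6 = 0.05501 h⁻¹
f_n = 1 − e^(−nkτ) = 1 − e^(−4 × 0.05501 × 7.70) = 1 − e^(−1.694) = 1 − 0.1837 ≈ 0.816

0.816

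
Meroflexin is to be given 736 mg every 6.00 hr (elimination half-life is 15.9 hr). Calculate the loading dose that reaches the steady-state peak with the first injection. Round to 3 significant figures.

k = ln 2 / 15.9 = 0.04359 hr⁻¹
Accumulation ratio R = 1 / (1 − e^(−kτ)) = 1 / (1 − e^(−0.04359×6.00)) = 1 / (1 − 0.7698) = 4.345
Loading dose = maintenance dose × R = 736 × 4.345 ≈ 3200 mg

3200 mg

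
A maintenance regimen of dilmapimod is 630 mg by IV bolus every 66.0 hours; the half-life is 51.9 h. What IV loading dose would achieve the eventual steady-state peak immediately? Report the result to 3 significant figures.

k = ln 2 / 51.9 = 0.01336 h⁻¹
Accumulation ratio R = 1 / (1 − e^(−kτ)) = 1 / (1 − e^(−0.01336×66.0)) = 1 / (1 − 0.4142) = 1.707
Loading dose = maintenance dose × R = 630 × 1.707 ≈ 1080 mg

1080 mg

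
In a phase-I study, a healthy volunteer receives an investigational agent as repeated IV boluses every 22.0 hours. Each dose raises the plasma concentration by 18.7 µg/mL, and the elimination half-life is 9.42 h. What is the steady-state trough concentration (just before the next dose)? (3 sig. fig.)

4.62 µg/mL

k = ln 2 / 9.42 = 0.07358 h⁻¹
Fraction remaining after one interval: e^(−kτ) = e^(−0.07358 × 22.0) = 0.1981
R = 1 / (1 − 0.1981) = 1.247
Css,max = 18.7 × 1.247 = 23.32 µg/mL
Css,min = Css,max × e^(−kτ) = 23.32 × 0.1981 ≈ 4.62 µg/mL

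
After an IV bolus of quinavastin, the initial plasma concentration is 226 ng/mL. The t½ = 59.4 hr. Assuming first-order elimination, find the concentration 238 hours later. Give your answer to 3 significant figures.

14.1 ng/mL

k = ln 2 / 59.4 = 0.01167 hr⁻¹
238 hr is 4.007 half-lives, so C = 226 × (1/2)^4.007 = 226 × 0.06221 ≈ 14.1 ng/mL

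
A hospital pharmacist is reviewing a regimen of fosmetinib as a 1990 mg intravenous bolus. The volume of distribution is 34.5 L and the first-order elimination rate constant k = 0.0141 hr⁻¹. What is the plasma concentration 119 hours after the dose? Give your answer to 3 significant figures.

C₀ = dose / V = 1990 / 34.5 = 57.68 µg/mL
C(t) = C₀ e^(−kt) = 57.68 × e^(−0.01410 × 119) = 57.68 × e^(−1.678) = 57.68 × 0.1868 ≈ 10.8 µg/mL

10.8 µg/mL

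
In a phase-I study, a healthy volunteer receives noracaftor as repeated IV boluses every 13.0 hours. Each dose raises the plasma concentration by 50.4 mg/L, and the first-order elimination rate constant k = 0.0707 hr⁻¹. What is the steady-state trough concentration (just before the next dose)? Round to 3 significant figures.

33.4 mg/L

Fraction remaining after one interval: e^(−kτ) = e^(−0.07070 × 13.0) = 0.3989
R = 1 / (1 − 0.3989) = 1.664
Css,max = 50.4 × 1.664 = 83.84 mg/L
Css,min = Css,max × e^(−kτ) = 83.84 × 0.3989 ≈ 33.4 mg/L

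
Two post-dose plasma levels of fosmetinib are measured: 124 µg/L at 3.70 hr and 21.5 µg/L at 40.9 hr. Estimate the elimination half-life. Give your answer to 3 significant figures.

k = ln(C₁/C₂) / (t₂ − t₁) = ln(124/21.5) / (40.9 − 3.70)
  = 1.752 / 37.20 = 0.04710 hr⁻¹
t½ = ln 2 / k = ln 2 / 0.04710 ≈ 14.7 hours

14.7 hours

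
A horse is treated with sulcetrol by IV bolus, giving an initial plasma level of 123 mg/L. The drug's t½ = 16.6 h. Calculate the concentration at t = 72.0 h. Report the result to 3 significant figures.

6.08 mg/L

k = ln 2 / 16.6 = 0.04176 h⁻¹
72.0 h is 4.337 half-lives, so C = 123 × (1/2)^4.337 = 123 × 0.04947 ≈ 6.08 mg/L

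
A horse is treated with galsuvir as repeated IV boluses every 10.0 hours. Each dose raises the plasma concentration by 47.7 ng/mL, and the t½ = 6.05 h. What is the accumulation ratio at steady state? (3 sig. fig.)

k = ln 2 / 6.05 = 0.1146 h⁻¹
Fraction remaining after one interval: e^(−kτ) = e^(−0.1146 × 10.0) = 0.3180
R = 1 / (1 − 0.3180) = 1 / 0.6820 ≈ 1.47

1.47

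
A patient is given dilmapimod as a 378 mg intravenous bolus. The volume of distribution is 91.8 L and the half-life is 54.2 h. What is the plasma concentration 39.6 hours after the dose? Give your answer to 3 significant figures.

2.48 mg/L

C₀ = dose / V = 378 / 91.8 = 4.118 mg/L
k = ln 2 / 54.2 = 0.01279 h⁻¹
C(t) = C₀ e^(−kt) = 4.118 × e^(−0.01279 × 39.6) = 4.118 × e^(−0.5064) = 4.118 × 0.6026 ≈ 2.48 mg/L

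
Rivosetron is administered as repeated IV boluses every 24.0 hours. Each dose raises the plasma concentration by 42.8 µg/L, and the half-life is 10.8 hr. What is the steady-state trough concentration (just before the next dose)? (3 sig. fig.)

k = ln 2 / 10.8 = 0.06418 hr⁻¹
Fraction remaining after one interval: e^(−kτ) = e^(−0.06418 × 24.0) = 0.2143
R = 1 / (1 − 0.2143) = 1.273
Css,max = 42.8 × 1.273 = 54.47 µg/L
Css,min = Css,max × e^(−kτ) = 54.47 × 0.2143 ≈ 11.7 µg/L

11.7 µg/L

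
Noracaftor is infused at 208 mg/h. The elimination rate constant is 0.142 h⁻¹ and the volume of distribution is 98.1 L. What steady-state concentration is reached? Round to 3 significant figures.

CL = k · V = 0.142 × 98.1 = 13.93 L/h
Css = rate / CL = 208 / 13.93 ≈ 14.9 mg/L

14.9 mg/L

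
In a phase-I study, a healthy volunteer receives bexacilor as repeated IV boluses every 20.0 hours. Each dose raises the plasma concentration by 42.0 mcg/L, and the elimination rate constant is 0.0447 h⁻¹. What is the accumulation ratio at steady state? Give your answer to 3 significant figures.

Fraction remaining after one interval: e^(−kτ) = e^(−0.04470 × 20.0) = 0.4090
R = 1 / (1 − 0.4090) = 1 / 0.5910 ≈ 1.69

1.69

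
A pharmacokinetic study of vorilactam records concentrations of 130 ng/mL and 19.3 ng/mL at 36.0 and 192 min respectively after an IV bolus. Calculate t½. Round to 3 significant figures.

56.7 minutes

k = ln(C₁/C₂) / (t₂ − t₁) = ln(130/19.3) / (192 − 36.0)
  = 1.907 / 156.0 = 0.01223 min⁻¹
t½ = ln 2 / k = ln 2 / 0.01223 ≈ 56.7 minutes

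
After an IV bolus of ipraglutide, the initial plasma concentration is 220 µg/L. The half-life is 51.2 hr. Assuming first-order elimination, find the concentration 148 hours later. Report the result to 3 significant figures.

29.7 µg/L

k = ln 2 / 51.2 = 0.01354 hr⁻¹
148 hr is 2.891 half-lives, so C = 220 × (1/2)^2.891 = 220 × 0.1348 ≈ 29.7 µg/L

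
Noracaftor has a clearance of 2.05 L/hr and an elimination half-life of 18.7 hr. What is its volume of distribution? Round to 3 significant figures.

k = ln 2 / t½ = ln 2 / 18.7 = 0.03707 hr⁻¹
V = CL / k = 2.05 / 0.03707 ≈ 55.3 L

55.3 L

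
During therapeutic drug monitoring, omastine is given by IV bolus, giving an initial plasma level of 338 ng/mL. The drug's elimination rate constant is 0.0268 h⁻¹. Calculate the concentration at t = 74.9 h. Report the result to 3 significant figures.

45.4 ng/mL

C(t) = C₀ e^(−kt) = 338 × e^(−0.02680 × 74.9) = 338 × e^(−2.007) = 338 × 0.1343 ≈ 45.4 ng/mL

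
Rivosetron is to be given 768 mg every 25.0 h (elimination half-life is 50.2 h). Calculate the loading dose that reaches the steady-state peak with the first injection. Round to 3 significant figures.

k = ln 2 / 50.2 = 0.01381 h⁻¹
Accumulation ratio R = 1 / (1 − e^(−kτ)) = 1 / (1 − e^(−0.01381×25.0)) = 1 / (1 − 0.7081) = 3.426
Loading dose = maintenance dose × R = 768 × 3.426 ≈ 2630 mg

2630 mg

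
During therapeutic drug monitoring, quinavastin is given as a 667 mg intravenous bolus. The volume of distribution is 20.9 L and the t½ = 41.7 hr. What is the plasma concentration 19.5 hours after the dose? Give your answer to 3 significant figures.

C₀ = dose / V = 667 / 20.9 = 31.91 mg/L
k = ln 2 / 41.7 = 0.01662 hr⁻¹
C(t) = C₀ e^(−kt) = 31.91 × e^(−0.01662 × 19.5) = 31.91 × e^(−0.3241) = 31.91 × 0.7232 ≈ 23.1 mg/L

23.1 mg/L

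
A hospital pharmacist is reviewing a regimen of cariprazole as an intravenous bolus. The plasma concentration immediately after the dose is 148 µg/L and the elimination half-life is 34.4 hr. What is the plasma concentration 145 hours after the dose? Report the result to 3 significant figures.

7.97 µg/L

k = ln 2 / 34.4 = 0.02015 hr⁻¹
145 hr is 4.215 half-lives, so C = 148 × (1/2)^4.215 = 148 × 0.05384 ≈ 7.97 µg/L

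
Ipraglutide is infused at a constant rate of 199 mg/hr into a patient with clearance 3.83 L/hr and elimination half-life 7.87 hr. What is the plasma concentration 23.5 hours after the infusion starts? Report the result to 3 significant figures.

45.4 mg/L

Css = rate / CL = 199 / 3.83 = 51.96 mg/L
k = ln 2 / 7.87 = 0.08807 hr⁻¹
C(t) = Css (1 − e^(−kt)) = 51.96 × (1 − e^(−2.070)) = 51.96 × 0.8738 ≈ 45.4 mg/L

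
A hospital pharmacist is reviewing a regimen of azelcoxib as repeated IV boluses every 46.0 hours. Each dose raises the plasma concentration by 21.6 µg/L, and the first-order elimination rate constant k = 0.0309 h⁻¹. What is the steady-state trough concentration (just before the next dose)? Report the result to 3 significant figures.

6.87 µg/L

Fraction remaining after one interval: e^(−kτ) = e^(−0.03090 × 46.0) = 0.2414
R = 1 / (1 − 0.2414) = 1.318
Css,max = 21.6 × 1.318 = 28.47 µg/L
Css,min = Css,max × e^(−kτ) = 28.47 × 0.2414 ≈ 6.87 µg/L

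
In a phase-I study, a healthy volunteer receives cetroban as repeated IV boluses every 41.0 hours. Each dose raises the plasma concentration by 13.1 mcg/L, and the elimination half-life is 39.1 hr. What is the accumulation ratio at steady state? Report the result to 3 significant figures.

1.94

k = ln 2 / 39.1 = 0.01773 hr⁻¹
Fraction remaining after one interval: e^(−kτ) = e^(−0.01773 × 41.0) = 0.4834
R = 1 / (1 − 0.4834) = 1 / 0.5166 ≈ 1.94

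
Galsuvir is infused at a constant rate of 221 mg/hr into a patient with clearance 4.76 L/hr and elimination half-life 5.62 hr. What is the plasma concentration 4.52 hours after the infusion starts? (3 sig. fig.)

Css = rate / CL = 221 / 4.76 = 46.43 µg/mL
k = ln 2 / 5.62 = 0.1233 hr⁻¹
C(t) = Css (1 − e^(−kt)) = 46.43 × (1 − e^(−0.5575)) = 46.43 × 0.4273 ≈ 19.8 µg/mL

19.8 µg/mL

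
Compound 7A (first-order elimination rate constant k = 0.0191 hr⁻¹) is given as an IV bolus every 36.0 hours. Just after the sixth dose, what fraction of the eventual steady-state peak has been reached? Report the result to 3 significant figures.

0.984

f_n = 1 − e^(−nkτ) = 1 − e^(−6 × 0.01910 × 36.0) = 1 − e^(−4.126) = 1 − 0.01615 ≈ 0.984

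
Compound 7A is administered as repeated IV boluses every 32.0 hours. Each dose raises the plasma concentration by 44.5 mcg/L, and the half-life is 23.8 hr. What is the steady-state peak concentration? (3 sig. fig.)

73.4 mcg/L

k = ln 2 / 23.8 = 0.02912 hr⁻¹
Fraction remaining after one interval: e^(−kτ) = e^(−0.02912 × 32.0) = 0.3938
R = 1 / (1 − 0.3938) = 1.650
Css,max = 44.5 × 1.650 ≈ 73.4 mcg/L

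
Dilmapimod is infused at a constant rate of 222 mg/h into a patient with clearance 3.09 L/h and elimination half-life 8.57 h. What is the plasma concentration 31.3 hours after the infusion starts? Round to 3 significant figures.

66.1 mg/L

Css = rate / CL = 222 / 3.09 = 71.84 mg/L
k = ln 2 / 8.57 = 0.08088 h⁻¹
C(t) = Css (1 − e^(−kt)) = 71.84 × (1 − e^(−2.532)) = 71.84 × 0.9205 ≈ 66.1 mg/L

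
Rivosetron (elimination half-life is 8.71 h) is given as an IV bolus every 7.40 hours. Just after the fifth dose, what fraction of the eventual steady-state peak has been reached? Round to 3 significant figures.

k = ln 2 / 8.71 = 0.07958 h⁻¹
f_n = 1 − e^(−nkτ) = 1 − e^(−5 × 0.07958 × 7.40) = 1 − e^(−2.944) = 1 − 0.05263 ≈ 0.947

0.947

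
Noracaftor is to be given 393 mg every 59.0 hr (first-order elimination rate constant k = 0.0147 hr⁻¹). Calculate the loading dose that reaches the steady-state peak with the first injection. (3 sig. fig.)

Accumulation ratio R = 1 / (1 − e^(−kτ)) = 1 / (1 − e^(−0.01470×59.0)) = 1 / (1 − 0.4201) = 1.724
Loading dose = maintenance dose × R = 393 × 1.724 ≈ 678 mg

678 mg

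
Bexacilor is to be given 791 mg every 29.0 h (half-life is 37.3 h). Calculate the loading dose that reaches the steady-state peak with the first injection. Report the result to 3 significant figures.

1900 mg

k = ln 2 / 37.3 = 0.01858 h⁻¹
Accumulation ratio R = 1 / (1 − e^(−kτ)) = 1 / (1 − e^(−0.01858×29.0)) = 1 / (1 − 0.5834) = 2.400
Loading dose = maintenance dose × R = 791 × 2.400 ≈ 1900 mg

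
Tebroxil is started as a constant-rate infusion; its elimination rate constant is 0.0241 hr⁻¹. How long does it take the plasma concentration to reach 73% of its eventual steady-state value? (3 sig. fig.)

54.3 hours

f = 1 − e^(−kt)  ⇒  t = −ln(1 − f) / k
t = −ln(1 − 0.73) / 0.02410 = 1.309 / 0.02410 ≈ 54.3 hours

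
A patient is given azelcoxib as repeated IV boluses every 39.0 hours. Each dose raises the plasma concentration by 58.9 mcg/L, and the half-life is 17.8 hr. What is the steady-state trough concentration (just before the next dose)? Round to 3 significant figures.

16.5 mcg/L

k = ln 2 / 17.8 = 0.03894 hr⁻¹
Fraction remaining after one interval: e^(−kτ) = e^(−0.03894 × 39.0) = 0.2190
R = 1 / (1 − 0.2190) = 1.280
Css,max = 58.9 × 1.280 = 75.42 mcg/L
Css,min = Css,max × e^(−kτ) = 75.42 × 0.2190 ≈ 16.5 mcg/L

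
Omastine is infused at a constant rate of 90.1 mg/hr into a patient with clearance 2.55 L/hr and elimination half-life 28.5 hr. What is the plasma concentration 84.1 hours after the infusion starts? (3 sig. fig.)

30.8 µg/mL

Css = rate / CL = 90.1 / 2.55 = 35.33 µg/mL
k = ln 2 / 28.5 = 0.02432 hr⁻¹
C(t) = Css (1 − e^(−kt)) = 35.33 × (1 − e^(−2.045)) = 35.33 × 0.8707 ≈ 30.8 µg/mL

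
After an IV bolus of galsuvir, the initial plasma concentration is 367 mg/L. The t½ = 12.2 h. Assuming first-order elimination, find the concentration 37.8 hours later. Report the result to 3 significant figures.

42.9 mg/L

k = ln 2 / 12.2 = 0.05682 h⁻¹
37.8 h is 3.098 half-lives, so C = 367 × (1/2)^3.098 = 367 × 0.1168 ≈ 42.9 mg/L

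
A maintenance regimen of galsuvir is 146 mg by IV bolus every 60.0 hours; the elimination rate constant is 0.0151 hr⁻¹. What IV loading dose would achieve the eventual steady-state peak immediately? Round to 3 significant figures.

245 mg

Accumulation ratio R = 1 / (1 − e^(−kτ)) = 1 / (1 − e^(−0.01510×60.0)) = 1 / (1 − 0.4041) = 1.678
Loading dose = maintenance dose × R = 146 × 1.678 ≈ 245 mg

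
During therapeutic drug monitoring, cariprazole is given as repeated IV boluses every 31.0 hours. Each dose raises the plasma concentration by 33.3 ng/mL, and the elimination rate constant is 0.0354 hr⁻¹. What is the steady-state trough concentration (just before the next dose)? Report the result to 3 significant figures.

Fraction remaining after one interval: e^(−kτ) = e^(−0.03540 × 31.0) = 0.3337
R = 1 / (1 − 0.3337) = 1.501
Css,max = 33.3 × 1.501 = 49.98 ng/mL
Css,min = Css,max × e^(−kτ) = 49.98 × 0.3337 ≈ 16.7 ng/mL

16.7 ng/mL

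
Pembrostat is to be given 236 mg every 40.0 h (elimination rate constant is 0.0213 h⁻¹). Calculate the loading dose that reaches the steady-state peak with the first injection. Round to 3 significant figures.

Accumulation ratio R = 1 / (1 − e^(−kτ)) = 1 / (1 − e^(−0.02130×40.0)) = 1 / (1 − 0.4266) = 1.744
Loading dose = maintenance dose × R = 236 × 1.744 ≈ 412 mg

412 mg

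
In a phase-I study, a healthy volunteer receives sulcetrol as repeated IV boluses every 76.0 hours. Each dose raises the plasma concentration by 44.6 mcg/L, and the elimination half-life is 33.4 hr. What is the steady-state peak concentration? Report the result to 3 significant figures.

k = ln 2 / 33.4 = 0.02075 hr⁻¹
Fraction remaining after one interval: e^(−kτ) = e^(−0.02075 × 76.0) = 0.2065
R = 1 / (1 − 0.2065) = 1.260
Css,max = 44.6 × 1.260 ≈ 56.2 mcg/L

56.2 mcg/L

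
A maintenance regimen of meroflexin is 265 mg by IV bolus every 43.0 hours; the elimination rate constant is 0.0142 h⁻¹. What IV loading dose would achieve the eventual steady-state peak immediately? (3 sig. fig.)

Accumulation ratio R = 1 / (1 − e^(−kτ)) = 1 / (1 − e^(−0.01420×43.0)) = 1 / (1 − 0.5430) = 2.188
Loading dose = maintenance dose × R = 265 × 2.188 ≈ 580 mg

580 mg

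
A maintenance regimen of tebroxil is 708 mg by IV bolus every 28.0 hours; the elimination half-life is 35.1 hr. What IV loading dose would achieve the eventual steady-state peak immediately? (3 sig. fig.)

k = ln 2 / 35.1 = 0.01975 hr⁻¹
Accumulation ratio R = 1 / (1 − e^(−kτ)) = 1 / (1 − e^(−0.01975×28.0)) = 1 / (1 − 0.5753) = 2.354
Loading dose = maintenance dose × R = 708 × 2.354 ≈ 1670 mg

1670 mg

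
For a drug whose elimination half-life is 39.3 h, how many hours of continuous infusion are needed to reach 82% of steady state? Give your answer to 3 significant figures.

k = ln 2 / 39.3 = 0.01764 h⁻¹
f = 1 − e^(−kt)  ⇒  t = −ln(1 − f) / k
t = −ln(1 − 0.82) / 0.01764 = 1.715 / 0.01764 ≈ 97.2 hours

97.2 hours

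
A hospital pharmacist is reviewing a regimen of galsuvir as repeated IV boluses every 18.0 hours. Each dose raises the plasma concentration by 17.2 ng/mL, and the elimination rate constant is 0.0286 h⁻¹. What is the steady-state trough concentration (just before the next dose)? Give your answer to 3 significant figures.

25.5 ng/mL

Fraction remaining after one interval: e^(−kτ) = e^(−0.02860 × 18.0) = 0.5976
R = 1 / (1 − 0.5976) = 2.485
Css,max = 17.2 × 2.485 = 42.75 ng/mL
Css,min = Css,max × e^(−kτ) = 42.75 × 0.5976 ≈ 25.5 ng/mL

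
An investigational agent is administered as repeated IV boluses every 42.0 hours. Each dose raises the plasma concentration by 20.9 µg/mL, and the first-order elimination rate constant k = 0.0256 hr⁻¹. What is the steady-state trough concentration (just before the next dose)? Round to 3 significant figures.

Fraction remaining after one interval: e^(−kτ) = e^(−0.02560 × 42.0) = 0.3412
R = 1 / (1 − 0.3412) = 1.518
Css,max = 20.9 × 1.518 = 31.73 µg/mL
Css,min = Css,max × e^(−kτ) = 31.73 × 0.3412 ≈ 10.8 µg/mL

10.8 µg/mL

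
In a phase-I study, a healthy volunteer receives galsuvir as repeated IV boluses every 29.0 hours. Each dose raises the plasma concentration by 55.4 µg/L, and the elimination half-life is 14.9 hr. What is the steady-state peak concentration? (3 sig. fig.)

k = ln 2 / 14.9 = 0.04652 hr⁻¹
Fraction remaining after one interval: e^(−kτ) = e^(−0.04652 × 29.0) = 0.2595
R = 1 / (1 − 0.2595) = 1.350
Css,max = 55.4 × 1.350 ≈ 74.8 µg/L

74.8 µg/L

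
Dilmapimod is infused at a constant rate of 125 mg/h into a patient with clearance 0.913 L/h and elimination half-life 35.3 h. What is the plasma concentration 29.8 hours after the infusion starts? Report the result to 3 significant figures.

Css = rate / CL = 125 / 0.913 = 136.9 µg/mL
k = ln 2 / 35.3 = 0.01964 h⁻¹
C(t) = Css (1 − e^(−kt)) = 136.9 × (1 − e^(−0.5851)) = 136.9 × 0.4430 ≈ 60.6 µg/mL

60.6 µg/mL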